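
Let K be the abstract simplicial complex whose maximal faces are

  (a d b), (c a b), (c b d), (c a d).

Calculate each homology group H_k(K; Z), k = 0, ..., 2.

H_0 = Z,  H_1 = 0,  H_2 = Z.

Take the total order a < b < c < d on the vertex set. Then K (dimension 2) consists of the simplices:

  0-simplices (4): a, b, c, d
  1-simplices (6): ab, ac, ad, bc, bd, cd
  2-simplices (4): abc, abd, acd, bcd

giving chain groups C_0 ≅ Z^4, C_1 ≅ Z^6, C_2 ≅ Z^4.

The boundary map ∂_1: C_1 → C_0 sends each edge [p,q] (with p < q) to q − p.
The resulting 4×6 matrix has rank 3, and its Smith normal form has invariant factors (1,1,1).

∂_2: C_2 → C_1 maps a triangle to the signed sum of its edges. For instance
  ∂abd = bd − ad + ab,
  ∂acd = cd − ad + ac.
The resulting 6×4 matrix has rank 3, and its Smith normal form has invariant factors (1,1,1).

From H_k ≅ ker(∂_k) / im(∂_{k+1}) we obtain:

  H_0: rank C_0 − rank ∂_1 = 4 − 3 = 1, and the invariant factors of ∂_1 are all 1, so H_0 ≅ Z.
  H_1: rank ker ∂_1 − rank ∂_2 = (6 − 3) − 3 = 0, and the invariant factors of ∂_2 are all 1, so H_1 ≅ 0.
  H_2: rank ker ∂_2 − rank ∂_3 = (4 − 3) − 0 = 1, and there is no ∂_3, so H_2 ≅ Z.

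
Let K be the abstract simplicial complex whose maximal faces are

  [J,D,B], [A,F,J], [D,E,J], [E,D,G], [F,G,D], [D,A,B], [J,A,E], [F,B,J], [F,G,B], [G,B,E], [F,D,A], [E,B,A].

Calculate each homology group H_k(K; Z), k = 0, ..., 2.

Take the total order A < B < D < E < F < G < J on the vertex set. Then K (dimension 2) consists of the simplices:

  0-simplices (7): A, B, D, E, F, G, J
  1-simplices (18): AB, AD, AE, AF, AJ, BD, BE, BF, BG, BJ, DE, DF, DG, DJ, EG, EJ, FG, FJ
  2-simplices (12): ABD, ABE, ADF, AEJ, AFJ, BDJ, BEG, BFG, BFJ, DEG, DEJ, DFG

so the chain groups are C_0 ≅ Z^7, C_1 ≅ Z^18, C_2 ≅ Z^12.

Boundary ∂_1: C_1 → C_0 sends each edge [p,q] (with p < q) to q − p. For instance
  ∂EJ = J − E.
The resulting 7×18 matrix has rank 6, and its Smith normal form has invariant factors (1,1,1,1,1,1).

Boundary ∂_2: C_2 → C_1 sends each 2-simplex [p,q,r] to [q,r] − [p,r] + [p,q]. For instance
  ∂DEJ = EJ − DJ + DE,
  ∂DEG = EG − DG + DE.
The 18×12 boundary matrix has rank 12 and Smith normal form diag(1,1,1,1,1,1,1,1,1,1,1,2).

Computing H_k = (kernel of ∂_k) / (image of ∂_{k+1}):

  H_0: rank C_0 − rank ∂_1 = 7 − 6 = 1, and the invariant factors of ∂_1 are all 1, so H_0 ≅ Z.
  H_1: rank ker ∂_1 − rank ∂_2 = (18 − 6) − 12 = 0, and ∂_2 has invariant factor 2 > 1, so H_1 ≅ Z/2.
  H_2: rank ker ∂_2 − rank ∂_3 = (12 − 12) − 0 = 0, and there is no ∂_3, so H_2 ≅ 0.

(K is a triangulation of the real projective plane RP^2.)

H_0 ≅ Z,  H_1 ≅ Z/2,  H_2 = 0.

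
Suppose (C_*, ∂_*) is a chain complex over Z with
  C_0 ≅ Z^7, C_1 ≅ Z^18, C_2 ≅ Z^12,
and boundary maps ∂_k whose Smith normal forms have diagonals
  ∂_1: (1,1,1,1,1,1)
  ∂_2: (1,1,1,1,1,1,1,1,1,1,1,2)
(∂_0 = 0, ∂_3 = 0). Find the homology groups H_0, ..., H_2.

H_0 = Z,  H_1 = Z/2,  H_2 = 0.

H_0: b_0 = 7 − 0 − 6 = 1; torsion from ∂_1 factors > 1: none. So H_0 = Z.
H_1: b_1 = 18 − 6 − 12 = 0; torsion from ∂_2 factors > 1: [2]. So H_1 = Z/2.
H_2: b_2 = 12 − 12 − 0 = 0; torsion from ∂_3 factors > 1: none. So H_2 = 0.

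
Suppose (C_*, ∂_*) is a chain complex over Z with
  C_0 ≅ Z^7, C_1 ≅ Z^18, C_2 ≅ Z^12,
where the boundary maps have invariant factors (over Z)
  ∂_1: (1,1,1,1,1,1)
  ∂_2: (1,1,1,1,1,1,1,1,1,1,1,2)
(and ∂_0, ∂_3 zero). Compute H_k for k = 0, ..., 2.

H_0 = Z,  H_1 = Z/2Z,  H_2 = 0.

H_0: b_0 = 7 − 0 − 6 = 1; torsion from ∂_1 factors > 1: none. So H_0 = Z.
H_1: b_1 = 18 − 6 − 12 = 0; torsion from ∂_2 factors > 1: [2]. So H_1 = Z/2Z.
H_2: b_2 = 12 − 12 − 0 = 0; torsion from ∂_3 factors > 1: none. So H_2 = 0.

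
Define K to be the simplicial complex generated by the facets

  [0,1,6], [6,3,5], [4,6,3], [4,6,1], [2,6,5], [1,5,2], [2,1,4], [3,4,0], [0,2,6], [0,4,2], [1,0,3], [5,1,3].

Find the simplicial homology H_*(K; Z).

K has 7 vertices, 18 edges, 12 triangles.
rank ∂_0 = 0, rank ∂_1 = 6 ⇒ b_0 = 7 − 0 − 6 = 1; all invariant factors of ∂_1 are 1 so no torsion. So H_0 ≅ Z.
rank ∂_1 = 6, rank ∂_2 = 12 ⇒ b_1 = 18 − 6 − 12 = 0; ∂_2 has invariant factor(s) [2] giving torsion. So H_1 ≅ Z/2Z.
rank ∂_2 = 12, rank ∂_3 = 0 ⇒ b_2 = 12 − 12 − 0 = 0. So H_2 ≅ 0.

H_0 = Z,  H_1 = Z/2Z,  H_2 = 0.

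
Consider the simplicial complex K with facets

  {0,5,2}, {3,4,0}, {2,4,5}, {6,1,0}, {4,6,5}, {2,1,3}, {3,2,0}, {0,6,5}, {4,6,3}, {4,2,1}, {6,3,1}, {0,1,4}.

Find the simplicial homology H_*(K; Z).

K has 7 vertices, 18 edges, 12 triangles.
rank ∂_0 = 0, rank ∂_1 = 6 ⇒ b_0 = 7 − 0 − 6 = 1; all invariant factors of ∂_1 are 1 so no torsion. So H_0 ≅ Z.
rank ∂_1 = 6, rank ∂_2 = 12 ⇒ b_1 = 18 − 6 − 12 = 0; ∂_2 has invariant factor(s) [2] giving torsion. So H_1 ≅ Z/2Z.
rank ∂_2 = 12, rank ∂_3 = 0 ⇒ b_2 = 12 − 12 − 0 = 0. So H_2 ≅ 0.

H_0 ≅ Z,  H_1 ≅ Z/2Z,  H_2 = 0.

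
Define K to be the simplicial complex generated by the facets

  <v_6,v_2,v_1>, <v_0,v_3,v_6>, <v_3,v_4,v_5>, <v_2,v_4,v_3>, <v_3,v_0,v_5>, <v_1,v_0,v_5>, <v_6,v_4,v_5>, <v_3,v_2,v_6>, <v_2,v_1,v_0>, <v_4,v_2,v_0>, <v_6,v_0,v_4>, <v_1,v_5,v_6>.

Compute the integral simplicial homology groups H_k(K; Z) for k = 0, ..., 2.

Order the vertices as v_0 < v_1 < v_2 < v_3 < v_4 < v_5 < v_6. Listing each simplex with vertices in this order, K has dimension 2 with simplices:

  0-simplices (7): [v_0], [v_1], [v_2], [v_3], [v_4], [v_5], [v_6]
  1-simplices (18): (18 of them)
  2-simplices (12): (12 of them)

giving chain groups C_0 ≅ Z^7, C_1 ≅ Z^18, C_2 ≅ Z^12.

The boundary map ∂_1: C_1 → C_0 sends each edge [p,q] (with p < q) to q − p.
This gives a 7×18 integer matrix of rank 6; reducing to Smith normal form yields diagonal entries (1,1,1,1,1,1).

The boundary map ∂_2: C_2 → C_1 sends each 2-simplex [p,q,r] to [q,r] − [p,r] + [p,q]. For instance
  ∂[v_0,v_4,v_6] = [v_4,v_6] − [v_0,v_6] + [v_0,v_4],
  ∂[v_3,v_4,v_5] = [v_4,v_5] − [v_3,v_5] + [v_3,v_4].
The 18×12 boundary matrix has rank 12 and Smith normal form diag(1,1,1,1,1,1,1,1,1,1,1,2).

Reading off H_k = ker ∂_k / im ∂_{k+1}:

  H_0: rank C_0 − rank ∂_1 = 7 − 6 = 1, and the invariant factors of ∂_1 are all 1, so H_0 ≅ Z.
  H_1: rank ker ∂_1 − rank ∂_2 = (18 − 6) − 12 = 0, and ∂_2 has invariant factor 2 > 1, so H_1 ≅ Z/2.
  H_2: rank ker ∂_2 − rank ∂_3 = (12 − 12) − 0 = 0, and there is no ∂_3, so H_2 ≅ 0.

H_0 ≅ Z,  H_1 ≅ Z/2,  H_2 = 0.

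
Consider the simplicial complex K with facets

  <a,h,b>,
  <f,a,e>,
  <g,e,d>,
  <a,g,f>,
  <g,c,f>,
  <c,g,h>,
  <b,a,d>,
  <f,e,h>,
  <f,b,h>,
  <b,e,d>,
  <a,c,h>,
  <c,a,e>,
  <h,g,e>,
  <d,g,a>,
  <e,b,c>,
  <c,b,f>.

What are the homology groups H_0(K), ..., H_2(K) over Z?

K has 8 vertices, 24 edges, 16 triangles.
rank ∂_0 = 0, rank ∂_1 = 7 ⇒ b_0 = 8 − 0 − 7 = 1; all invariant factors of ∂_1 are 1 so no torsion. So H_0 ≅ Z.
rank ∂_1 = 7, rank ∂_2 = 15 ⇒ b_1 = 24 − 7 − 15 = 2; all invariant factors of ∂_2 are 1 so no torsion. So H_1 ≅ Z^2.
rank ∂_2 = 15, rank ∂_3 = 0 ⇒ b_2 = 16 − 15 − 0 = 1. So H_2 ≅ Z.

H_0 ≅ Z,  H_1 ≅ Z^2,  H_2 ≅ Z.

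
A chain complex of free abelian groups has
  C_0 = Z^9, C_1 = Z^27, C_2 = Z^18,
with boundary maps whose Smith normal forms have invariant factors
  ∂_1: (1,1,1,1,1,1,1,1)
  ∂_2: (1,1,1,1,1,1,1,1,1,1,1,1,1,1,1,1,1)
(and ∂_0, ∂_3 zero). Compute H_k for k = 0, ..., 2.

H_0: b_0 = 9 − 0 − 8 = 1; torsion from ∂_1 factors > 1: none. So H_0 = Z.
H_1: b_1 = 27 − 8 − 17 = 2; torsion from ∂_2 factors > 1: none. So H_1 = Z^2.
H_2: b_2 = 18 − 17 − 0 = 1; torsion from ∂_3 factors > 1: none. So H_2 = Z.

H_0 = Z,  H_1 = Z^2,  H_2 = Z.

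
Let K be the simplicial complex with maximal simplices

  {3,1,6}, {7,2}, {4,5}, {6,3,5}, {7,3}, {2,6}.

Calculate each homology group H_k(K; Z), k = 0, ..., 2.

Fix the vertex order 1 < 2 < 3 < 4 < 5 < 6 < 7 and write every simplex with vertices in increasing order. Then dim K = 2 and the simplices of K are:

  0-simplices (7): [1], [2], [3], [4], [5], [6], [7]
  1-simplices (9): [1,3], [1,6], [2,6], [2,7], [3,5], [3,6], [3,7], [4,5], [5,6]
  2-simplices (2): [1,3,6], [3,5,6]

giving chain groups C_0 ≅ Z^7, C_1 ≅ Z^9, C_2 ≅ Z^2.

Boundary ∂_1: C_1 → C_0 maps an edge to its endpoints' difference, ∂[p,q] = q − p.
As a 7×9 matrix over Z this has rank 6, with invariant factors (1,1,1,1,1,1).

∂_2: C_2 → C_1 sends each 2-simplex [p,q,r] to [q,r] − [p,r] + [p,q]. For instance
  ∂[3,5,6] = [5,6] − [3,6] + [3,5],
  ∂[1,3,6] = [3,6] − [1,6] + [1,3].
The 9×2 boundary matrix has rank 2 and Smith normal form diag(1,1).

Reading off H_k = ker ∂_k / im ∂_{k+1}:

  H_0: rank C_0 − rank ∂_1 = 7 − 6 = 1, and the invariant factors of ∂_1 are all 1, so H_0 = Z.
  H_1: rank ker ∂_1 − rank ∂_2 = (9 − 6) − 2 = 1, and the invariant factors of ∂_2 are all 1, so H_1 = Z.
  H_2: rank ker ∂_2 − rank ∂_3 = (2 − 2) − 0 = 0, and there is no ∂_3, so H_2 = 0.

As a check, the Euler characteristic is 7 − 9 + 2 = 0, which agrees with 1 − 1 + 0 = 0.

H_0 = Z,  H_1 = Z,  H_2 = 0.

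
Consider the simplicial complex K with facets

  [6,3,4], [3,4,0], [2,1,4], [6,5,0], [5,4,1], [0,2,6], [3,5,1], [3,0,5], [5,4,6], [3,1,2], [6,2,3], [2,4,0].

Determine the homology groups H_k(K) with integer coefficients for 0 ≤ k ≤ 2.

H_0 ≅ Z,  H_1 ≅ Z/2,  H_2 = 0.

We work with the vertex ordering 0 < 1 < 2 < 3 < 4 < 5 < 6. The simplices of K, each written with vertices in increasing order, are:

  0-simplices (7): [0], [1], [2], [3], [4], [5], [6]
  1-simplices (18): [0,2], [0,3], [0,4], [0,5], [0,6], [1,2], [1,3], [1,4], [1,5], [2,3], [2,4], [2,6], [3,4], [3,5], [3,6], [4,5], [4,6], [5,6]
  2-simplices (12): [0,2,4], [0,2,6], [0,3,4], [0,3,5], [0,5,6], [1,2,3], [1,2,4], [1,3,5], [1,4,5], [2,3,6], [3,4,6], [4,5,6]

so the chain groups are C_0 ≅ Z^7, C_1 ≅ Z^18, C_2 ≅ Z^12.

∂_1: C_1 → C_0 sends each edge [p,q] (with p < q) to q − p.
As a 7×18 matrix over Z this has rank 6, with invariant factors (1,1,1,1,1,1).

The boundary map ∂_2: C_2 → C_1 acts by ∂[p,q,r] = [q,r] − [p,r] + [p,q]. For instance
  ∂[1,2,4] = [2,4] − [1,4] + [1,2],
  ∂[0,2,6] = [2,6] − [0,6] + [0,2].
This gives a 18×12 integer matrix of rank 12; reducing to Smith normal form yields diagonal entries (1,1,1,1,1,1,1,1,1,1,1,2).

Now H_k = ker ∂_k / im ∂_{k+1}, so:

  H_0: rank C_0 − rank ∂_1 = 7 − 6 = 1, and the invariant factors of ∂_1 are all 1, so H_0 ≅ Z.
  H_1: rank ker ∂_1 − rank ∂_2 = (18 − 6) − 12 = 0, and ∂_2 has invariant factor 2 > 1, so H_1 ≅ Z/2.
  H_2: rank ker ∂_2 − rank ∂_3 = (12 − 12) − 0 = 0, and there is no ∂_3, so H_2 ≅ 0.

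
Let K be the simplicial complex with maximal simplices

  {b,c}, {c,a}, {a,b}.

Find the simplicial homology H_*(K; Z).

Order the vertices as a < b < c. Listing each simplex with vertices in this order, K has dimension 1 with simplices:

  0-simplices (3): a, b, c
  1-simplices (3): ab, ac, bc

giving chain groups C_0 ≅ Z^3, C_1 ≅ Z^3.

The boundary map ∂_1: C_1 → C_0 is given by ∂[p,q] = [q] − [p]. For instance
  ∂bc = c − b.
The resulting 3×3 matrix has rank 2, and its Smith normal form has invariant factors (1,1).

Reading off H_k = ker ∂_k / im ∂_{k+1}:

  H_0: rank C_0 − rank ∂_1 = 3 − 2 = 1, and the invariant factors of ∂_1 are all 1, so H_0 = Z.
  H_1: rank ker ∂_1 − rank ∂_2 = (3 − 2) − 0 = 1, and there is no ∂_2, so H_1 = Z.

As a check, the Euler characteristic is 3 − 3 = 0, which agrees with 1 − 1 = 0.

H_0 ≅ Z,  H_1 ≅ Z.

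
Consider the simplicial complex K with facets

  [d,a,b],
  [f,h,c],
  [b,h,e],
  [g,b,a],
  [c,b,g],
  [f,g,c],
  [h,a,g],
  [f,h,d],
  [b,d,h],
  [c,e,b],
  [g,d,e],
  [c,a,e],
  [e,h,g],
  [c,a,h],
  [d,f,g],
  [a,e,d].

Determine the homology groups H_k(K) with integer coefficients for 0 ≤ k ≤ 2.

K has 8 vertices, 24 edges, 16 triangles.
rank ∂_0 = 0, rank ∂_1 = 7 ⇒ b_0 = 8 − 0 − 7 = 1; all invariant factors of ∂_1 are 1 so no torsion. So H_0 ≅ Z.
rank ∂_1 = 7, rank ∂_2 = 15 ⇒ b_1 = 24 − 7 − 15 = 2; all invariant factors of ∂_2 are 1 so no torsion. So H_1 ≅ Z^2.
rank ∂_2 = 15, rank ∂_3 = 0 ⇒ b_2 = 16 − 15 − 0 = 1. So H_2 ≅ Z.

H_0 ≅ Z,  H_1 ≅ Z^2,  H_2 ≅ Z.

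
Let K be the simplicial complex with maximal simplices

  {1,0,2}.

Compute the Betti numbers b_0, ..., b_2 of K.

Take the total order 0 < 1 < 2 on the vertex set. Then K (dimension 2) consists of the simplices:

  0-simplices (3): [0], [1], [2]
  1-simplices (3): [0,1], [0,2], [1,2]
  2-simplices (1): [0,1,2]

giving chain groups C_0 ≅ Z^3, C_1 ≅ Z^3, C_2 ≅ Z^1.

Boundary ∂_1: C_1 → C_0 is given by ∂[p,q] = [q] − [p]. For instance
  ∂[0,1] = [1] − [0].
As a 3×3 matrix over Z this has rank 2, with invariant factors (1,1).

∂_2: C_2 → C_1 sends each 2-simplex [p,q,r] to [q,r] − [p,r] + [p,q]. For instance
  ∂[0,1,2] = [1,2] − [0,2] + [0,1].
As a 3×1 matrix over Z this has rank 1, with invariant factors (1).

Reading off H_k = ker ∂_k / im ∂_{k+1}:

  H_0: rank C_0 − rank ∂_1 = 3 − 2 = 1, and the invariant factors of ∂_1 are all 1, so H_0 = Z.
  H_1: rank ker ∂_1 − rank ∂_2 = (3 − 2) − 1 = 0, and the invariant factors of ∂_2 are all 1, so H_1 = 0.
  H_2: rank ker ∂_2 − rank ∂_3 = (1 − 1) − 0 = 0, and there is no ∂_3, so H_2 = 0.

(K is a triangulation of the 2-simplex.)

Hence the Betti numbers are b_0 = 1, b_1 = 0, b_2 = 0.

b_0 = 1, b_1 = 0, b_2 = 0.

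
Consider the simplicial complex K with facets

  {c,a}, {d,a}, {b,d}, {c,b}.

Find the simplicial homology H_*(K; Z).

H_0 ≅ Z,  H_1 ≅ Z.

We work with the vertex ordering a < b < c < d. The simplices of K, each written with vertices in increasing order, are:

  0-simplices (4): a, b, c, d
  1-simplices (4): ac, ad, bc, bd

Hence C_0 ≅ Z^4, C_1 ≅ Z^4.

Boundary ∂_1: C_1 → C_0 sends each edge [p,q] (with p < q) to q − p.
The resulting 4×4 matrix has rank 3, and its Smith normal form has invariant factors (1,1,1).

Computing H_k = (kernel of ∂_k) / (image of ∂_{k+1}):

  H_0: rank C_0 − rank ∂_1 = 4 − 3 = 1, and the invariant factors of ∂_1 are all 1, so H_0 = Z.
  H_1: rank ker ∂_1 − rank ∂_2 = (4 − 3) − 0 = 1, and there is no ∂_2, so H_1 = Z.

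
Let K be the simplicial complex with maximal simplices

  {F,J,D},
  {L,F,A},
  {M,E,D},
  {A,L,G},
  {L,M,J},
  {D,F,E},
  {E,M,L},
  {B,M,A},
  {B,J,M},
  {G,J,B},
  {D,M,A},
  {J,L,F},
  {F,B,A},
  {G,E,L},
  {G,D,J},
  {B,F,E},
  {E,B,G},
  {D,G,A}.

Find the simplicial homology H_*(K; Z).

We work with the vertex ordering A < B < D < E < F < G < J < L < M. The simplices of K, each written with vertices in increasing order, are:

  0-simplices (9): A, B, D, E, F, G, J, L, M
  1-simplices (27): AB, AD, AF, AG, AL, AM, BE, BF, BG, BJ, BM, DE, DF, DG, DJ, DM, EF, EG, EL, EM, FJ, FL, GJ, GL, JL, JM, LM
  2-simplices (18): ABF, ABM, ADG, ADM, AFL, AGL, BEF, BEG, BGJ, BJM, DEF, DEM, DFJ, DGJ, EGL, ELM, FJL, JLM

Hence C_0 ≅ Z^9, C_1 ≅ Z^27, C_2 ≅ Z^18.

The boundary map ∂_1: C_1 → C_0 is given by ∂[p,q] = [q] − [p]. For instance
  ∂GJ = J − G.
The 9×27 boundary matrix has rank 8 and Smith normal form diag(1,1,1,1,1,1,1,1).

Boundary ∂_2: C_2 → C_1 acts by ∂[p,q,r] = [q,r] − [p,r] + [p,q]. For instance
  ∂DEM = EM − DM + DE,
  ∂ELM = LM − EM + EL.
The 27×18 boundary matrix has rank 17 and Smith normal form diag(1,1,1,1,1,1,1,1,1,1,1,1,1,1,1,1,1).

Reading off H_k = ker ∂_k / im ∂_{k+1}:

  H_0: rank C_0 − rank ∂_1 = 9 − 8 = 1, and the invariant factors of ∂_1 are all 1, so H_0 ≅ Z.
  H_1: rank ker ∂_1 − rank ∂_2 = (27 − 8) − 17 = 2, and the invariant factors of ∂_2 are all 1, so H_1 ≅ Z^2.
  H_2: rank ker ∂_2 − rank ∂_3 = (18 − 17) − 0 = 1, and there is no ∂_3, so H_2 ≅ Z.

H_0 = Z,  H_1 = Z^2,  H_2 = Z.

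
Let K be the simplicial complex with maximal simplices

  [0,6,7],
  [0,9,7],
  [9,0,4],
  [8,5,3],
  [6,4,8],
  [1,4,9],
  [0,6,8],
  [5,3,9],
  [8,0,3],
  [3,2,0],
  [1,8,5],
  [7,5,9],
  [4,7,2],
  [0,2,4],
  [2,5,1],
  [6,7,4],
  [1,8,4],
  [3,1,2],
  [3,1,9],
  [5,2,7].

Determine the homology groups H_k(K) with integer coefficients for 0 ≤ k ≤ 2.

Order the vertices as 0 < 1 < 2 < 3 < 4 < 5 < 6 < 7 < 8 < 9. Listing each simplex with vertices in this order, K has dimension 2 with simplices:

  0-simplices (10): [0], [1], [2], [3], [4], [5], [6], [7], [8], [9]
  1-simplices (30): (30 of them)
  2-simplices (20): (20 of them)

Hence C_0 ≅ Z^10, C_1 ≅ Z^30, C_2 ≅ Z^20.

∂_1: C_1 → C_0 sends each edge [p,q] (with p < q) to q − p.
As a 10×30 matrix over Z this has rank 9, with invariant factors (1,1,1,1,1,1,1,1,1).

∂_2: C_2 → C_1 maps a triangle to the signed sum of its edges. For instance
  ∂[2,5,7] = [5,7] − [2,7] + [2,5],
  ∂[4,6,8] = [6,8] − [4,8] + [4,6].
This gives a 30×20 integer matrix of rank 20; reducing to Smith normal form yields diagonal entries (1,1,1,1,1,1,1,1,1,1,1,1,1,1,1,1,1,1,1,2).

Reading off H_k = ker ∂_k / im ∂_{k+1}:

  H_0: rank C_0 − rank ∂_1 = 10 − 9 = 1, and the invariant factors of ∂_1 are all 1, so H_0 ≅ Z.
  H_1: rank ker ∂_1 − rank ∂_2 = (30 − 9) − 20 = 1, and ∂_2 has invariant factor 2 > 1, so H_1 ≅ Z ⊕ Z/2.
  H_2: rank ker ∂_2 − rank ∂_3 = (20 − 20) − 0 = 0, and there is no ∂_3, so H_2 ≅ 0.

H_0 ≅ Z,  H_1 ≅ Z ⊕ Z/2,  H_2 = 0.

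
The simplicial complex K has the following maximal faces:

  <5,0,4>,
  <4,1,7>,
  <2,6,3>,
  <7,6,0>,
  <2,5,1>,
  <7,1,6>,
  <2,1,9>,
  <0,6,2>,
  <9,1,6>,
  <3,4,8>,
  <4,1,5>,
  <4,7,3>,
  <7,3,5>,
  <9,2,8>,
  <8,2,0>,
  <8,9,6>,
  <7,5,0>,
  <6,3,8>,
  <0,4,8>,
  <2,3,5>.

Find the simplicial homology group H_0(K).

We work with the vertex ordering 0 < 1 < 2 < 3 < 4 < 5 < 6 < 7 < 8 < 9. The simplices of K, each written with vertices in increasing order, are:

  0-simplices (10): [0], [1], [2], [3], [4], [5], [6], [7], [8], [9]
  1-simplices (30): (30 of them)
  2-simplices (20): (20 of them)

giving chain groups C_0 ≅ Z^10, C_1 ≅ Z^30, C_2 ≅ Z^20.

The boundary map ∂_1: C_1 → C_0 maps an edge to its endpoints' difference, ∂[p,q] = q − p.
As a 10×30 matrix over Z this has rank 9, with invariant factors (1,1,1,1,1,1,1,1,1).

The boundary map ∂_2: C_2 → C_1 acts by ∂[p,q,r] = [q,r] − [p,r] + [p,q]. For instance
  ∂[0,4,5] = [4,5] − [0,5] + [0,4],
  ∂[0,4,8] = [4,8] − [0,8] + [0,4].
This gives a 30×20 integer matrix of rank 20; reducing to Smith normal form yields diagonal entries (1,1,1,1,1,1,1,1,1,1,1,1,1,1,1,1,1,1,1,2).

From H_k ≅ ker(∂_k) / im(∂_{k+1}) we obtain:

  H_0: rank C_0 − rank ∂_1 = 10 − 9 = 1, and the invariant factors of ∂_1 are all 1, so H_0 ≅ Z.

H_0 = Z.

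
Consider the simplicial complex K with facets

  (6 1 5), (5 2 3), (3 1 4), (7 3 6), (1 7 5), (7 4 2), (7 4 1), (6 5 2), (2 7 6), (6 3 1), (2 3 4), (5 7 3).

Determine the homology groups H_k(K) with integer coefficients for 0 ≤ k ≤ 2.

Fix the vertex order 1 < 2 < 3 < 4 < 5 < 6 < 7 and write every simplex with vertices in increasing order. Then dim K = 2 and the simplices of K are:

  0-simplices (7): [1], [2], [3], [4], [5], [6], [7]
  1-simplices (18): [1,3], [1,4], [1,5], [1,6], [1,7], [2,3], [2,4], [2,5], [2,6], [2,7], [3,4], [3,5], [3,6], [3,7], [4,7], [5,6], [5,7], [6,7]
  2-simplices (12): [1,3,4], [1,3,6], [1,4,7], [1,5,6], [1,5,7], [2,3,4], [2,3,5], [2,4,7], [2,5,6], [2,6,7], [3,5,7], [3,6,7]

giving chain groups C_0 ≅ Z^7, C_1 ≅ Z^18, C_2 ≅ Z^12.

The boundary map ∂_1: C_1 → C_0 maps an edge to its endpoints' difference, ∂[p,q] = q − p. For instance
  ∂[2,6] = [6] − [2].
The resulting 7×18 matrix has rank 6, and its Smith normal form has invariant factors (1,1,1,1,1,1).

∂_2: C_2 → C_1 maps a triangle to the signed sum of its edges. For instance
  ∂[1,5,7] = [5,7] − [1,7] + [1,5],
  ∂[2,4,7] = [4,7] − [2,7] + [2,4].
The 18×12 boundary matrix has rank 12 and Smith normal form diag(1,1,1,1,1,1,1,1,1,1,1,2).

Reading off H_k = ker ∂_k / im ∂_{k+1}:

  H_0: rank C_0 − rank ∂_1 = 7 − 6 = 1, and the invariant factors of ∂_1 are all 1, so H_0 = Z.
  H_1: rank ker ∂_1 − rank ∂_2 = (18 − 6) − 12 = 0, and ∂_2 has invariant factor 2 > 1, so H_1 = Z/2Z.
  H_2: rank ker ∂_2 − rank ∂_3 = (12 − 12) − 0 = 0, and there is no ∂_3, so H_2 = 0.

H_0 ≅ Z,  H_1 ≅ Z/2Z,  H_2 = 0.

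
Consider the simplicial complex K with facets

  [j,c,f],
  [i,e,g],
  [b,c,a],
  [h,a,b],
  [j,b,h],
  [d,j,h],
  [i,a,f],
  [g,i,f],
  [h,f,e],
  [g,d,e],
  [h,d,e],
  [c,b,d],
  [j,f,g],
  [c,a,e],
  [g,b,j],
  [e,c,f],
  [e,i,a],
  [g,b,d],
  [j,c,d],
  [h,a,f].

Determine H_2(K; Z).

We work with the vertex ordering a < b < c < d < e < f < g < h < i < j. The simplices of K, each written with vertices in increasing order, are:

  0-simplices (10): a, b, c, d, e, f, g, h, i, j
  1-simplices (30): ab, ac, ae, af, ah, ai, bc, bd, bg, bh, bj, cd, ce, cf, cj, de, dg, dh, dj, ef, eg, eh, ei, fg, fh, fi, fj, gi, gj, hj
  2-simplices (20): abc, abh, ace, aei, afh, afi, bcd, bdg, bgj, bhj, cdj, cef, cfj, deg, deh, dhj, efh, egi, fgi, fgj

Hence C_0 ≅ Z^10, C_1 ≅ Z^30, C_2 ≅ Z^20.

The boundary map ∂_1: C_1 → C_0 sends each edge [p,q] (with p < q) to q − p.
This gives a 10×30 integer matrix of rank 9; reducing to Smith normal form yields diagonal entries (1,1,1,1,1,1,1,1,1).

The boundary map ∂_2: C_2 → C_1 acts by ∂[p,q,r] = [q,r] − [p,r] + [p,q]. For instance
  ∂ace = ce − ae + ac,
  ∂bgj = gj − bj + bg.
The resulting 30×20 matrix has rank 20, and its Smith normal form has invariant factors (1,1,1,1,1,1,1,1,1,1,1,1,1,1,1,1,1,1,1,2).

From H_k ≅ ker(∂_k) / im(∂_{k+1}) we obtain:

  H_2: rank ker ∂_2 − rank ∂_3 = (20 − 20) − 0 = 0, and there is no ∂_3, so H_2 ≅ 0.

H_2 = 0.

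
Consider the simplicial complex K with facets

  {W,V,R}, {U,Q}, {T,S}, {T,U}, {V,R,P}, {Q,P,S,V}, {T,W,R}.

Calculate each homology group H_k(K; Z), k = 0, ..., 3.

H_0 = Z,  H_1 = Z^2,  H_2 = 0,  H_3 = 0.

We work with the vertex ordering P < Q < R < S < T < U < V < W. The simplices of K, each written with vertices in increasing order, are:

  0-simplices (8): P, Q, R, S, T, U, V, W
  1-simplices (15): PQ, PR, PS, PV, QS, QU, QV, RT, RV, RW, ST, SV, TU, TW, VW
  2-simplices (7): PQS, PQV, PRV, PSV, QSV, RTW, RVW
  3-simplices (1): PQSV

Hence C_0 ≅ Z^8, C_1 ≅ Z^15, C_2 ≅ Z^7, C_3 ≅ Z^1.

∂_1: C_1 → C_0 maps an edge to its endpoints' difference, ∂[p,q] = q − p.
This gives a 8×15 integer matrix of rank 7; reducing to Smith normal form yields diagonal entries (1,1,1,1,1,1,1).

Boundary ∂_2: C_2 → C_1 acts by ∂[p,q,r] = [q,r] − [p,r] + [p,q]. For instance
  ∂PRV = RV − PV + PR,
  ∂PQV = QV − PV + PQ.
The 15×7 boundary matrix has rank 6 and Smith normal form diag(1,1,1,1,1,1).

Boundary ∂_3: C_3 → C_2 sends each 3-simplex σ to the alternating sum Σ_i (−1)^i (σ with its i-th vertex removed). For instance
  ∂PQSV = QSV − PSV + PQV − PQS.
The 7×1 boundary matrix has rank 1 and Smith normal form diag(1).

Reading off H_k = ker ∂_k / im ∂_{k+1}:

  H_0: rank C_0 − rank ∂_1 = 8 − 7 = 1, and the invariant factors of ∂_1 are all 1, so H_0 ≅ Z.
  H_1: rank ker ∂_1 − rank ∂_2 = (15 − 7) − 6 = 2, and the invariant factors of ∂_2 are all 1, so H_1 ≅ Z^2.
  H_2: rank ker ∂_2 − rank ∂_3 = (7 − 6) − 1 = 0, and the invariant factors of ∂_3 are all 1, so H_2 ≅ 0.
  H_3: rank ker ∂_3 − rank ∂_4 = (1 − 1) − 0 = 0, and there is no ∂_4, so H_3 ≅ 0.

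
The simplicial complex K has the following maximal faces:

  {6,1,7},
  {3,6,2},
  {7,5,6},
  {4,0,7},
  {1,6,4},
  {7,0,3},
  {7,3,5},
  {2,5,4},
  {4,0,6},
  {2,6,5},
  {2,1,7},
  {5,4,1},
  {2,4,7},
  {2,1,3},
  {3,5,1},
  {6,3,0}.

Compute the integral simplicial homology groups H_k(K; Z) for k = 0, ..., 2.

Fix the vertex order 0 < 1 < 2 < 3 < 4 < 5 < 6 < 7 and write every simplex with vertices in increasing order. Then dim K = 2 and the simplices of K are:

  0-simplices (8): [0], [1], [2], [3], [4], [5], [6], [7]
  1-simplices (24): (24 of them)
  2-simplices (16): [0,3,6], [0,3,7], [0,4,6], [0,4,7], [1,2,3], [1,2,7], [1,3,5], [1,4,5], [1,4,6], [1,6,7], [2,3,6], [2,4,5], [2,4,7], [2,5,6], [3,5,7], [5,6,7]

so the chain groups are C_0 ≅ Z^8, C_1 ≅ Z^24, C_2 ≅ Z^16.

Boundary ∂_1: C_1 → C_0 maps an edge to its endpoints' difference, ∂[p,q] = q − p. For instance
  ∂[2,5] = [5] − [2].
As a 8×24 matrix over Z this has rank 7, with invariant factors (1,1,1,1,1,1,1).

The boundary map ∂_2: C_2 → C_1 sends each 2-simplex [p,q,r] to [q,r] − [p,r] + [p,q]. For instance
  ∂[0,4,7] = [4,7] − [0,7] + [0,4],
  ∂[3,5,7] = [5,7] − [3,7] + [3,5].
The 24×16 boundary matrix has rank 15 and Smith normal form diag(1,1,1,1,1,1,1,1,1,1,1,1,1,1,1).

Reading off H_k = ker ∂_k / im ∂_{k+1}:

  H_0: rank C_0 − rank ∂_1 = 8 − 7 = 1, and the invariant factors of ∂_1 are all 1, so H_0 ≅ Z.
  H_1: rank ker ∂_1 − rank ∂_2 = (24 − 7) − 15 = 2, and the invariant factors of ∂_2 are all 1, so H_1 ≅ Z^2.
  H_2: rank ker ∂_2 − rank ∂_3 = (16 − 15) − 0 = 1, and there is no ∂_3, so H_2 ≅ Z.

H_0 ≅ Z,  H_1 ≅ Z^2,  H_2 ≅ Z.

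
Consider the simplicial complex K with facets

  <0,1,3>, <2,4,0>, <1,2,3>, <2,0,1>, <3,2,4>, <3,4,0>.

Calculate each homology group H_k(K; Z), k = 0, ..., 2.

Order the vertices as 0 < 1 < 2 < 3 < 4. Listing each simplex with vertices in this order, K has dimension 2 with simplices:

  0-simplices (5): [0], [1], [2], [3], [4]
  1-simplices (9): [0,1], [0,2], [0,3], [0,4], [1,2], [1,3], [2,3], [2,4], [3,4]
  2-simplices (6): [0,1,2], [0,1,3], [0,2,4], [0,3,4], [1,2,3], [2,3,4]

so the chain groups are C_0 ≅ Z^5, C_1 ≅ Z^9, C_2 ≅ Z^6.

The boundary map ∂_1: C_1 → C_0 is given by ∂[p,q] = [q] − [p]. For instance
  ∂[1,2] = [2] − [1].
This gives a 5×9 integer matrix of rank 4; reducing to Smith normal form yields diagonal entries (1,1,1,1).

∂_2: C_2 → C_1 maps a triangle to the signed sum of its edges. For instance
  ∂[0,3,4] = [3,4] − [0,4] + [0,3],
  ∂[0,2,4] = [2,4] − [0,4] + [0,2].
As a 9×6 matrix over Z this has rank 5, with invariant factors (1,1,1,1,1).

Reading off H_k = ker ∂_k / im ∂_{k+1}:

  H_0: rank C_0 − rank ∂_1 = 5 − 4 = 1, and the invariant factors of ∂_1 are all 1, so H_0 = Z.
  H_1: rank ker ∂_1 − rank ∂_2 = (9 − 4) − 5 = 0, and the invariant factors of ∂_2 are all 1, so H_1 = 0.
  H_2: rank ker ∂_2 − rank ∂_3 = (6 − 5) − 0 = 1, and there is no ∂_3, so H_2 = Z.

(K is a triangulation of the 2-sphere S^2.)

H_0 ≅ Z,  H_1 = 0,  H_2 ≅ Z.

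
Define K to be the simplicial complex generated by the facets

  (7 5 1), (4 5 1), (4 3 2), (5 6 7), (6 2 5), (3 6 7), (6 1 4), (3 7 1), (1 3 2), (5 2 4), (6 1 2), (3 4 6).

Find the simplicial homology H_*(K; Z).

Fix the vertex order 1 < 2 < 3 < 4 < 5 < 6 < 7 and write every simplex with vertices in increasing order. Then dim K = 2 and the simplices of K are:

  0-simplices (7): [1], [2], [3], [4], [5], [6], [7]
  1-simplices (18): [1,2], [1,3], [1,4], [1,5], [1,6], [1,7], [2,3], [2,4], [2,5], [2,6], [3,4], [3,6], [3,7], [4,5], [4,6], [5,6], [5,7], [6,7]
  2-simplices (12): [1,2,3], [1,2,6], [1,3,7], [1,4,5], [1,4,6], [1,5,7], [2,3,4], [2,4,5], [2,5,6], [3,4,6], [3,6,7], [5,6,7]

Hence C_0 ≅ Z^7, C_1 ≅ Z^18, C_2 ≅ Z^12.

Boundary ∂_1: C_1 → C_0 sends each edge [p,q] (with p < q) to q − p. For instance
  ∂[1,2] = [2] − [1].
As a 7×18 matrix over Z this has rank 6, with invariant factors (1,1,1,1,1,1).

∂_2: C_2 → C_1 sends each 2-simplex [p,q,r] to [q,r] − [p,r] + [p,q]. For instance
  ∂[2,3,4] = [3,4] − [2,4] + [2,3],
  ∂[2,5,6] = [5,6] − [2,6] + [2,5].
This gives a 18×12 integer matrix of rank 12; reducing to Smith normal form yields diagonal entries (1,1,1,1,1,1,1,1,1,1,1,2).

Now H_k = ker ∂_k / im ∂_{k+1}, so:

  H_0: rank C_0 − rank ∂_1 = 7 − 6 = 1, and the invariant factors of ∂_1 are all 1, so H_0 ≅ Z.
  H_1: rank ker ∂_1 − rank ∂_2 = (18 − 6) − 12 = 0, and ∂_2 has invariant factor 2 > 1, so H_1 ≅ Z/2.
  H_2: rank ker ∂_2 − rank ∂_3 = (12 − 12) − 0 = 0, and there is no ∂_3, so H_2 ≅ 0.

As a check, the Euler characteristic is 7 − 18 + 12 = 1, which agrees with 1 − 0 + 0 = 1.
(K is a triangulation of the real projective plane RP^2.)

H_0 ≅ Z,  H_1 ≅ Z/2,  H_2 = 0.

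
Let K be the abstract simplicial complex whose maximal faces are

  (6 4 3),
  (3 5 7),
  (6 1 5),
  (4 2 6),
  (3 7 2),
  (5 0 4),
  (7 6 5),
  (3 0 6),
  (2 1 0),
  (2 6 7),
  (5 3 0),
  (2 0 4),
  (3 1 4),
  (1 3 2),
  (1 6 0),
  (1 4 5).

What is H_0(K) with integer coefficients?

Fix the vertex order 0 < 1 < 2 < 3 < 4 < 5 < 6 < 7 and write every simplex with vertices in increasing order. Then dim K = 2 and the simplices of K are:

  0-simplices (8): [0], [1], [2], [3], [4], [5], [6], [7]
  1-simplices (24): (24 of them)
  2-simplices (16): [0,1,2], [0,1,6], [0,2,4], [0,3,5], [0,3,6], [0,4,5], [1,2,3], [1,3,4], [1,4,5], [1,5,6], [2,3,7], [2,4,6], [2,6,7], [3,4,6], [3,5,7], [5,6,7]

giving chain groups C_0 ≅ Z^8, C_1 ≅ Z^24, C_2 ≅ Z^16.

Boundary ∂_1: C_1 → C_0 is given by ∂[p,q] = [q] − [p].
The 8×24 boundary matrix has rank 7 and Smith normal form diag(1,1,1,1,1,1,1).

Boundary ∂_2: C_2 → C_1 sends each 2-simplex [p,q,r] to [q,r] − [p,r] + [p,q]. For instance
  ∂[3,4,6] = [4,6] − [3,6] + [3,4],
  ∂[2,4,6] = [4,6] − [2,6] + [2,4].
As a 24×16 matrix over Z this has rank 15, with invariant factors (1,1,1,1,1,1,1,1,1,1,1,1,1,1,1).

Now H_k = ker ∂_k / im ∂_{k+1}, so:

  H_0: rank C_0 − rank ∂_1 = 8 − 7 = 1, and the invariant factors of ∂_1 are all 1, so H_0 = Z.

H_0 ≅ Z.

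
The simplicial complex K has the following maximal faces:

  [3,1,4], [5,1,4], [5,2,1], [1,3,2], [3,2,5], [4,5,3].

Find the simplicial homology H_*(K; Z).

H_0 ≅ Z,  H_1 = 0,  H_2 ≅ Z.

Fix the vertex order 1 < 2 < 3 < 4 < 5 and write every simplex with vertices in increasing order. Then dim K = 2 and the simplices of K are:

  0-simplices (5): [1], [2], [3], [4], [5]
  1-simplices (9): [1,2], [1,3], [1,4], [1,5], [2,3], [2,5], [3,4], [3,5], [4,5]
  2-simplices (6): [1,2,3], [1,2,5], [1,3,4], [1,4,5], [2,3,5], [3,4,5]

giving chain groups C_0 ≅ Z^5, C_1 ≅ Z^9, C_2 ≅ Z^6.

The boundary map ∂_1: C_1 → C_0 sends each edge [p,q] (with p < q) to q − p. For instance
  ∂[4,5] = [5] − [4].
The 5×9 boundary matrix has rank 4 and Smith normal form diag(1,1,1,1).

Boundary ∂_2: C_2 → C_1 maps a triangle to the signed sum of its edges. For instance
  ∂[3,4,5] = [4,5] − [3,5] + [3,4],
  ∂[1,3,4] = [3,4] − [1,4] + [1,3].
The 9×6 boundary matrix has rank 5 and Smith normal form diag(1,1,1,1,1).

From H_k ≅ ker(∂_k) / im(∂_{k+1}) we obtain:

  H_0: rank C_0 − rank ∂_1 = 5 − 4 = 1, and the invariant factors of ∂_1 are all 1, so H_0 ≅ Z.
  H_1: rank ker ∂_1 − rank ∂_2 = (9 − 4) − 5 = 0, and the invariant factors of ∂_2 are all 1, so H_1 ≅ 0.
  H_2: rank ker ∂_2 − rank ∂_3 = (6 − 5) − 0 = 1, and there is no ∂_3, so H_2 ≅ Z.

As a check, the Euler characteristic is 5 − 9 + 6 = 2, which agrees with 1 − 0 + 1 = 2.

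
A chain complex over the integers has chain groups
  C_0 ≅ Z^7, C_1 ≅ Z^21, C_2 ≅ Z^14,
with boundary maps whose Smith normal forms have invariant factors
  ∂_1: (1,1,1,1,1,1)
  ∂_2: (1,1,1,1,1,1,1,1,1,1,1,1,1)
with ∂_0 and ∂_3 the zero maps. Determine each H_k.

H_0: b_0 = 7 − 0 − 6 = 1; torsion from ∂_1 factors > 1: none. So H_0 = Z.
H_1: b_1 = 21 − 6 − 13 = 2; torsion from ∂_2 factors > 1: none. So H_1 = Z^2.
H_2: b_2 = 14 − 13 − 0 = 1; torsion from ∂_3 factors > 1: none. So H_2 = Z.

H_0 = Z,  H_1 = Z^2,  H_2 = Z.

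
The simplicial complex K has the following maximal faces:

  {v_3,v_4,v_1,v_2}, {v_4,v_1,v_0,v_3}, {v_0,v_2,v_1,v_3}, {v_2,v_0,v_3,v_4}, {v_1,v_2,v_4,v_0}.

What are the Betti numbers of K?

K has 5 vertices, 10 edges, 10 triangles, 5 3-simplices.
rank ∂_0 = 0, rank ∂_1 = 4 ⇒ b_0 = 5 − 0 − 4 = 1; all invariant factors of ∂_1 are 1 so no torsion. So H_0 ≅ Z.
rank ∂_1 = 4, rank ∂_2 = 6 ⇒ b_1 = 10 − 4 − 6 = 0; all invariant factors of ∂_2 are 1 so no torsion. So H_1 ≅ 0.
rank ∂_2 = 6, rank ∂_3 = 4 ⇒ b_2 = 10 − 6 − 4 = 0; all invariant factors of ∂_3 are 1 so no torsion. So H_2 ≅ 0.
rank ∂_3 = 4, rank ∂_4 = 0 ⇒ b_3 = 5 − 4 − 0 = 1. So H_3 ≅ Z.

b_0 = 1, b_1 = 0, b_2 = 0, b_3 = 1.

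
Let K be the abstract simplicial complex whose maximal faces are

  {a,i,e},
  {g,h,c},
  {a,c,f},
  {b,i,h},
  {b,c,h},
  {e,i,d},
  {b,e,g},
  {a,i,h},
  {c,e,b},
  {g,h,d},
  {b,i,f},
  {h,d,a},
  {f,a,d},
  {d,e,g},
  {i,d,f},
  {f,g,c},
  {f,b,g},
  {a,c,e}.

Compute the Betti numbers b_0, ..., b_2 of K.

Order the vertices as a < b < c < d < e < f < g < h < i. Listing each simplex with vertices in this order, K has dimension 2 with simplices:

  0-simplices (9): a, b, c, d, e, f, g, h, i
  1-simplices (27): ac, ad, ae, af, ah, ai, bc, be, bf, bg, bh, bi, ce, cf, cg, ch, de, df, dg, dh, di, eg, ei, fg, fi, gh, hi
  2-simplices (18): ace, acf, adf, adh, aei, ahi, bce, bch, beg, bfg, bfi, bhi, cfg, cgh, deg, dei, dfi, dgh

so the chain groups are C_0 ≅ Z^9, C_1 ≅ Z^27, C_2 ≅ Z^18.

The boundary map ∂_1: C_1 → C_0 sends each edge [p,q] (with p < q) to q − p.
The resulting 9×27 matrix has rank 8, and its Smith normal form has invariant factors (1,1,1,1,1,1,1,1).

The boundary map ∂_2: C_2 → C_1 sends each 2-simplex [p,q,r] to [q,r] − [p,r] + [p,q]. For instance
  ∂adf = df − af + ad,
  ∂bfg = fg − bg + bf.
This gives a 27×18 integer matrix of rank 18; reducing to Smith normal form yields diagonal entries (1,1,1,1,1,1,1,1,1,1,1,1,1,1,1,1,1,2).

From H_k ≅ ker(∂_k) / im(∂_{k+1}) we obtain:

  H_0: rank C_0 − rank ∂_1 = 9 − 8 = 1, and the invariant factors of ∂_1 are all 1, so H_0 ≅ Z.
  H_1: rank ker ∂_1 − rank ∂_2 = (27 − 8) − 18 = 1, and ∂_2 has invariant factor 2 > 1, so H_1 ≅ Z ⊕ Z/2Z.
  H_2: rank ker ∂_2 − rank ∂_3 = (18 − 18) − 0 = 0, and there is no ∂_3, so H_2 ≅ 0.

Hence the Betti numbers are b_0 = 1, b_1 = 1, b_2 = 0.

b_0 = 1, b_1 = 1, b_2 = 0.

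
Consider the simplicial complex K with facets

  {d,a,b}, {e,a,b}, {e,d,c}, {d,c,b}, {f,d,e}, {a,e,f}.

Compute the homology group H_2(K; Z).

Take the total order a < b < c < d < e < f on the vertex set. Then K (dimension 2) consists of the simplices:

  0-simplices (6): a, b, c, d, e, f
  1-simplices (12): ab, ad, ae, af, bc, bd, be, cd, ce, de, df, ef
  2-simplices (6): abd, abe, aef, bcd, cde, def

so the chain groups are C_0 ≅ Z^6, C_1 ≅ Z^12, C_2 ≅ Z^6.

Boundary ∂_1: C_1 → C_0 is given by ∂[p,q] = [q] − [p]. For instance
  ∂cd = d − c.
The resulting 6×12 matrix has rank 5, and its Smith normal form has invariant factors (1,1,1,1,1).

The boundary map ∂_2: C_2 → C_1 maps a triangle to the signed sum of its edges. For instance
  ∂cde = de − ce + cd,
  ∂abe = be − ae + ab.
The 12×6 boundary matrix has rank 6 and Smith normal form diag(1,1,1,1,1,1).

Now H_k = ker ∂_k / im ∂_{k+1}, so:

  H_2: rank ker ∂_2 − rank ∂_3 = (6 − 6) − 0 = 0, and there is no ∂_3, so H_2 = 0.

H_2 ≅ 0.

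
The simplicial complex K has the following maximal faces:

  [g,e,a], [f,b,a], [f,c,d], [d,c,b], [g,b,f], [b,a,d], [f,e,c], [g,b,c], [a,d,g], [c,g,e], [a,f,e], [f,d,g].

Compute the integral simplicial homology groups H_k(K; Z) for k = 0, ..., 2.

Take the total order a < b < c < d < e < f < g on the vertex set. Then K (dimension 2) consists of the simplices:

  0-simplices (7): a, b, c, d, e, f, g
  1-simplices (18): ab, ad, ae, af, ag, bc, bd, bf, bg, cd, ce, cf, cg, df, dg, ef, eg, fg
  2-simplices (12): abd, abf, adg, aef, aeg, bcd, bcg, bfg, cdf, cef, ceg, dfg

so the chain groups are C_0 ≅ Z^7, C_1 ≅ Z^18, C_2 ≅ Z^12.

Boundary ∂_1: C_1 → C_0 is given by ∂[p,q] = [q] − [p].
This gives a 7×18 integer matrix of rank 6; reducing to Smith normal form yields diagonal entries (1,1,1,1,1,1).

Boundary ∂_2: C_2 → C_1 acts by ∂[p,q,r] = [q,r] − [p,r] + [p,q]. For instance
  ∂aef = ef − af + ae,
  ∂ceg = eg − cg + ce.
The resulting 18×12 matrix has rank 12, and its Smith normal form has invariant factors (1,1,1,1,1,1,1,1,1,1,1,2).

Computing H_k = (kernel of ∂_k) / (image of ∂_{k+1}):

  H_0: rank C_0 − rank ∂_1 = 7 − 6 = 1, and the invariant factors of ∂_1 are all 1, so H_0 ≅ Z.
  H_1: rank ker ∂_1 − rank ∂_2 = (18 − 6) − 12 = 0, and ∂_2 has invariant factor 2 > 1, so H_1 ≅ Z_2.
  H_2: rank ker ∂_2 − rank ∂_3 = (12 − 12) − 0 = 0, and there is no ∂_3, so H_2 ≅ 0.

(K is a triangulation of the real projective plane RP^2.)

H_0 ≅ Z,  H_1 ≅ Z_2,  H_2 = 0.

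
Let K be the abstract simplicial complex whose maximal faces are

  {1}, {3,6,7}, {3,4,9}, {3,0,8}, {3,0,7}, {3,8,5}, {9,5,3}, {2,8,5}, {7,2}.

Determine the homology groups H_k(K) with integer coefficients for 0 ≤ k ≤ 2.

H_0 ≅ Z^2,  H_1 ≅ Z,  H_2 = 0.

We work with the vertex ordering 0 < 1 < 2 < 3 < 4 < 5 < 6 < 7 < 8 < 9. The simplices of K, each written with vertices in increasing order, are:

  0-simplices (10): [0], [1], [2], [3], [4], [5], [6], [7], [8], [9]
  1-simplices (16): [0,3], [0,7], [0,8], [2,5], [2,7], [2,8], [3,4], [3,5], [3,6], [3,7], [3,8], [3,9], [4,9], [5,8], [5,9], [6,7]
  2-simplices (7): [0,3,7], [0,3,8], [2,5,8], [3,4,9], [3,5,8], [3,5,9], [3,6,7]

Hence C_0 ≅ Z^10, C_1 ≅ Z^16, C_2 ≅ Z^7.

Boundary ∂_1: C_1 → C_0 sends each edge [p,q] (with p < q) to q − p.
This gives a 10×16 integer matrix of rank 8; reducing to Smith normal form yields diagonal entries (1,1,1,1,1,1,1,1).

The boundary map ∂_2: C_2 → C_1 maps a triangle to the signed sum of its edges. For instance
  ∂[3,6,7] = [6,7] − [3,7] + [3,6],
  ∂[3,5,9] = [5,9] − [3,9] + [3,5].
This gives a 16×7 integer matrix of rank 7; reducing to Smith normal form yields diagonal entries (1,1,1,1,1,1,1).

Now H_k = ker ∂_k / im ∂_{k+1}, so:

  H_0: rank C_0 − rank ∂_1 = 10 − 8 = 2, and the invariant factors of ∂_1 are all 1, so H_0 ≅ Z^2.
  H_1: rank ker ∂_1 − rank ∂_2 = (16 − 8) − 7 = 1, and the invariant factors of ∂_2 are all 1, so H_1 ≅ Z.
  H_2: rank ker ∂_2 − rank ∂_3 = (7 − 7) − 0 = 0, and there is no ∂_3, so H_2 ≅ 0.

As a check, the Euler characteristic is 10 − 16 + 7 = 1, which agrees with 2 − 1 + 0 = 1.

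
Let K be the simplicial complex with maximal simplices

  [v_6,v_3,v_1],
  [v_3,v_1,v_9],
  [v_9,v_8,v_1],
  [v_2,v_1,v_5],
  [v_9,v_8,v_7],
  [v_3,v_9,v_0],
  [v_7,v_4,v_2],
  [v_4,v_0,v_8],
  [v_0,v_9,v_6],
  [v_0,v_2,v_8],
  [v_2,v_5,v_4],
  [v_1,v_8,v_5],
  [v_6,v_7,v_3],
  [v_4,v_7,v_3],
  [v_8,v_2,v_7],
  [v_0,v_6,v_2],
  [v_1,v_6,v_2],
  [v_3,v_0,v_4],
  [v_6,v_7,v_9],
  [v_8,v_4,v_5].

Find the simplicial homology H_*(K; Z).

H_0 ≅ Z,  H_1 ≅ Z ⊕ Z/2Z,  H_2 = 0.

We work with the vertex ordering v_0 < v_1 < v_2 < v_3 < v_4 < v_5 < v_6 < v_7 < v_8 < v_9. The simplices of K, each written with vertices in increasing order, are:

  0-simplices (10): [v_0], [v_1], [v_2], [v_3], [v_4], [v_5], [v_6], [v_7], [v_8], [v_9]
  1-simplices (30): (30 of them)
  2-simplices (20): (20 of them)

Hence C_0 ≅ Z^10, C_1 ≅ Z^30, C_2 ≅ Z^20.

∂_1: C_1 → C_0 is given by ∂[p,q] = [q] − [p]. For instance
  ∂[v_0,v_8] = [v_8] − [v_0].
As a 10×30 matrix over Z this has rank 9, with invariant factors (1,1,1,1,1,1,1,1,1).

The boundary map ∂_2: C_2 → C_1 acts by ∂[p,q,r] = [q,r] − [p,r] + [p,q]. For instance
  ∂[v_0,v_2,v_8] = [v_2,v_8] − [v_0,v_8] + [v_0,v_2],
  ∂[v_2,v_4,v_5] = [v_4,v_5] − [v_2,v_5] + [v_2,v_4].
This gives a 30×20 integer matrix of rank 20; reducing to Smith normal form yields diagonal entries (1,1,1,1,1,1,1,1,1,1,1,1,1,1,1,1,1,1,1,2).

Computing H_k = (kernel of ∂_k) / (image of ∂_{k+1}):

  H_0: rank C_0 − rank ∂_1 = 10 − 9 = 1, and the invariant factors of ∂_1 are all 1, so H_0 = Z.
  H_1: rank ker ∂_1 − rank ∂_2 = (30 − 9) − 20 = 1, and ∂_2 has invariant factor 2 > 1, so H_1 = Z ⊕ Z/2Z.
  H_2: rank ker ∂_2 − rank ∂_3 = (20 − 20) − 0 = 0, and there is no ∂_3, so H_2 = 0.

As a check, the Euler characteristic is 10 − 30 + 20 = 0, which agrees with 1 − 1 + 0 = 0.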